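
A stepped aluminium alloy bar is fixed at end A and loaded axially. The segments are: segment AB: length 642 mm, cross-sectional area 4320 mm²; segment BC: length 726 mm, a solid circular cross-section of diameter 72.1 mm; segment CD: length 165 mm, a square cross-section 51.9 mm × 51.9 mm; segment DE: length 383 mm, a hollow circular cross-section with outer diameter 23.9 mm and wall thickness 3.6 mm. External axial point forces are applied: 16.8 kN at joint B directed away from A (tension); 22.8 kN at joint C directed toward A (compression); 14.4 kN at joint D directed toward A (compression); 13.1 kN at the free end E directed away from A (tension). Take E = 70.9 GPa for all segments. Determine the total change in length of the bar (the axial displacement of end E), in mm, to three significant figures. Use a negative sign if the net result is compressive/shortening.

0.231 mm

Internal axial forces (sectioning from the free end, tension +): N_DE = 13.1 kN, N_CD = -1.3 kN, N_BC = -24.1 kN, N_AB = -7.3 kN.
A_BC = 4083 mm².
A_CD = 2694 mm².
A_DE = 229.6 mm².
δ_AB = -7300·642/(4320·70900) = -0.0153 mm
δ_BC = -24100·726/(4083·70900) = -0.06044 mm
δ_CD = -1300·165/(2694·70900) = -0.001123 mm
δ_DE = 13100·383/(229.6·70900) = 0.3082 mm
δ = Σδ_i = 0.2314 mm.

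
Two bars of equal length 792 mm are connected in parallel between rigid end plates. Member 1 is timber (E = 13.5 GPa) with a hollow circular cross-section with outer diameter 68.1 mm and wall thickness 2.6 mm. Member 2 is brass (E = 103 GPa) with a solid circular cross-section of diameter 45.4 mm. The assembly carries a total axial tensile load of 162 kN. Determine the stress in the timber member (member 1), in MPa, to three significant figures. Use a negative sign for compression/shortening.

12.6 MPa

A_1 = 535 mm².
A_2 = 1619 mm².
Equal strain + equilibrium ⇒ each member carries load in proportion to AE: A₁E₁ = 7223000 N, A₂E₂ = 166700000 N, ΣAE = 174000000 N.
σ₁ = P·E₁/ΣAE = 162000·13500/174000000 = 12.57 MPa.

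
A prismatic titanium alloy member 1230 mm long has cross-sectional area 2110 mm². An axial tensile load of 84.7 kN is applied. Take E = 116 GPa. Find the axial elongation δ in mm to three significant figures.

δ_mech = NL/(AE) = 84700·1230/(2110·116000) = 0.4256 mm.

0.426 mm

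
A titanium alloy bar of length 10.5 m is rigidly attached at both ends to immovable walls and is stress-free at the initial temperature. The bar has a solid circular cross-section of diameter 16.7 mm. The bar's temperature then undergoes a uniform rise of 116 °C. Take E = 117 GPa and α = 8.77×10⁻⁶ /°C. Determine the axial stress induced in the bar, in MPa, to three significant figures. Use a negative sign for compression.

Free thermal expansion αLΔT = 8.77e-6 · 10500 · 116 = 10.68 mm.
The walls impose strain ε = −(10.68)/10500 = -1.0173e-03; σ = Eε = 117000 · -1.0173e-03 = -119 MPa.

-119 MPa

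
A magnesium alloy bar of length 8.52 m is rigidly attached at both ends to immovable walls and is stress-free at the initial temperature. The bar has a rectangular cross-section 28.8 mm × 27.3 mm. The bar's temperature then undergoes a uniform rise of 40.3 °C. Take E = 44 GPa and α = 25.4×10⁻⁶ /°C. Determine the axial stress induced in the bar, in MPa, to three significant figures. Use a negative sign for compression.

Free thermal expansion αLΔT = 25.4e-6 · 8520 · 40.3 = 8.721 mm.
The walls impose strain ε = −(8.721)/8520 = -1.0236e-03; σ = Eε = 44000 · -1.0236e-03 = -45.04 MPa.

-45.0 MPa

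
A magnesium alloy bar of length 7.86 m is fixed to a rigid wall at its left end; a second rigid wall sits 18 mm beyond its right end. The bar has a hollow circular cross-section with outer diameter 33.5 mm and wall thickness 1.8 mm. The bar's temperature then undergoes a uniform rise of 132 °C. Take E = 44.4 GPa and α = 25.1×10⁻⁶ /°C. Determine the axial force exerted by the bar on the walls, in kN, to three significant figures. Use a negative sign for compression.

-8.14 kN

Free thermal expansion αLΔT = 25.1e-6 · 7860 · 132 = 26.04 mm.
The walls engage after the gap closes; constrained expansion = 26.04 − 18 = 8.042 mm.
The walls impose strain ε = −(8.042)/7860 = -1.0231e-03; σ = Eε = 44400 · -1.0231e-03 = -45.43 MPa.
Wall reaction R = σ·A = -45.43·179.3 = -8143 N = -8.143 kN.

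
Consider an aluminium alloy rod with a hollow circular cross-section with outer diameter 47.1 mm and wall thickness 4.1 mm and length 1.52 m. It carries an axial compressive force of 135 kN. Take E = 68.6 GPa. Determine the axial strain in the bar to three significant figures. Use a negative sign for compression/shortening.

-0.00355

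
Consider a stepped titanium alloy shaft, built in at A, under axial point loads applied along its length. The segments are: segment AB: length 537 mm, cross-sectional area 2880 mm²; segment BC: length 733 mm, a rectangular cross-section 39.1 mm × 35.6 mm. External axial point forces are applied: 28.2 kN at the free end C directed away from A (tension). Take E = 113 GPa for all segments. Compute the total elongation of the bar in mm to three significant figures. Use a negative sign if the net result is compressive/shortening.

Internal axial forces (sectioning from the free end, tension +): N_BC = 28.2 kN, N_AB = 28.2 kN.
A_BC = 1392 mm².
δ_AB = 28200·537/(2880·113000) = 0.04653 mm
δ_BC = 28200·733/(1392·113000) = 0.1314 mm
δ = Σδ_i = 0.1779 mm.

0.178 mm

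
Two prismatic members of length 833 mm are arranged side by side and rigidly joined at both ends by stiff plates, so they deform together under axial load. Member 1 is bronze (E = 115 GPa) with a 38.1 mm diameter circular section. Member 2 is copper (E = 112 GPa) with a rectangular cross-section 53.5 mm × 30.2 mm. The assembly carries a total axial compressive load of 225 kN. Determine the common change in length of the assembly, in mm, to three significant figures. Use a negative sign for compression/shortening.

A_1 = 1140 mm².
A_2 = 1616 mm².
Equal strain + equilibrium ⇒ each member carries load in proportion to AE: A₁E₁ = 131100000 N, A₂E₂ = 181000000 N, ΣAE = 312100000 N.
δ = PL/ΣAE = -225000·833/312100000 = -0.6006 mm.

-0.601 mm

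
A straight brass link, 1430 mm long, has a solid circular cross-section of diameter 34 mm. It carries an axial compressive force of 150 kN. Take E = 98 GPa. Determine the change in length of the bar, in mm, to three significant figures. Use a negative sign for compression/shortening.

A = 907.9 mm².
δ_mech = NL/(AE) = -150000·1430/(907.9·98000) = -2.411 mm.

-2.41 mm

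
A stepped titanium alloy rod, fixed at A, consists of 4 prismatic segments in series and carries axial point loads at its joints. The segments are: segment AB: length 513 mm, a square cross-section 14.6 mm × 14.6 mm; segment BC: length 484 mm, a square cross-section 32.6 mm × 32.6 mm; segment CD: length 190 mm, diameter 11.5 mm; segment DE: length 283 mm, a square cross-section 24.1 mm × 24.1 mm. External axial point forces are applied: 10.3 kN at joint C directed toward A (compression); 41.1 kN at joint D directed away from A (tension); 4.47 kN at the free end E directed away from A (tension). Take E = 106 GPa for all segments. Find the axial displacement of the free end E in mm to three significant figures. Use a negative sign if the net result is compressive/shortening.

1.76 mm

Internal axial forces (sectioning from the free end, tension +): N_DE = 4.47 kN, N_CD = 45.57 kN, N_BC = 35.27 kN, N_AB = 35.27 kN.
A_AB = 213.2 mm².
A_BC = 1063 mm².
A_CD = 103.9 mm².
A_DE = 580.8 mm².
δ_AB = 35270·513/(213.2·106000) = 0.8008 mm
δ_BC = 35270·484/(1063·106000) = 0.1515 mm
δ_CD = 45570·190/(103.9·106000) = 0.7864 mm
δ_DE = 4470·283/(580.8·106000) = 0.02055 mm
δ = Σδ_i = 1.759 mm.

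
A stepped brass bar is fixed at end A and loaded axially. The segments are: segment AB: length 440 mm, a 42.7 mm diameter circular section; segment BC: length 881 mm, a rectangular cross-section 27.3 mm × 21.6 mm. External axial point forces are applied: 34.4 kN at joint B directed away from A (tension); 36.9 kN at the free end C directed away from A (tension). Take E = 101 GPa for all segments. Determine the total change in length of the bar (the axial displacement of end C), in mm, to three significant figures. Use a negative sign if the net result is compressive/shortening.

Internal axial forces (sectioning from the free end, tension +): N_BC = 36.9 kN, N_AB = 71.3 kN.
A_AB = 1432 mm².
A_BC = 589.7 mm².
δ_AB = 71300·440/(1432·101000) = 0.2169 mm
δ_BC = 36900·881/(589.7·101000) = 0.5458 mm
δ = Σδ_i = 0.7627 mm.

0.763 mm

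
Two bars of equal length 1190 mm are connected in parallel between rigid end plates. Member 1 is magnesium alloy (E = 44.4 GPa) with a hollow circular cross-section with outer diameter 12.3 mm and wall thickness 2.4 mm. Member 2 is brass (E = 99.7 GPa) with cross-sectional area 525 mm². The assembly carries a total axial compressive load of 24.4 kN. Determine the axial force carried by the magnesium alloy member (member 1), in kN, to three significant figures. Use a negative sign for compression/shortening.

-1.45 kN

A_1 = 74.64 mm².
Equal strain + equilibrium ⇒ each member carries load in proportion to AE: A₁E₁ = 3314000 N, A₂E₂ = 52340000 N, ΣAE = 55660000 N.
F₁ = P·A₁E₁/ΣAE = -24400·3314000/55660000 = -1453 N.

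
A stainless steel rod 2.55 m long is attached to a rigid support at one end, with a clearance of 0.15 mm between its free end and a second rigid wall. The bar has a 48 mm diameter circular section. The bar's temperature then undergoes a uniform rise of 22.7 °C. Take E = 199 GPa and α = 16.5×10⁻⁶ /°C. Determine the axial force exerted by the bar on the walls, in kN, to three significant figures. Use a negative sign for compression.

Free thermal expansion αLΔT = 16.5e-6 · 2550 · 22.7 = 0.9551 mm.
The walls engage after the gap closes; constrained expansion = 0.9551 − 0.15 = 0.8051 mm.
The walls impose strain ε = −(0.8051)/2550 = -3.1573e-04; σ = Eε = 199000 · -3.1573e-04 = -62.83 MPa.
Wall reaction R = σ·A = -62.83·1810 = -113700 N = -113.7 kN.

-114 kN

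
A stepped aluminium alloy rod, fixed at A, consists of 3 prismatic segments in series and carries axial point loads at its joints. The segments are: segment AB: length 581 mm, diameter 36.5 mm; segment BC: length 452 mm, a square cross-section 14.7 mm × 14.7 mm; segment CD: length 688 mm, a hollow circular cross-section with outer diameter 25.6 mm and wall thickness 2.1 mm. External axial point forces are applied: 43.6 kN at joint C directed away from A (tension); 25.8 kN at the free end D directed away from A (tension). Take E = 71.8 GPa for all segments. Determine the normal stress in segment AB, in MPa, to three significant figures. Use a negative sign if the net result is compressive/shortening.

66.3 MPa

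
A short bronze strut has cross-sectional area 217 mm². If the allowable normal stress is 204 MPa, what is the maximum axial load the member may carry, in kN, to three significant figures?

P_max = σ_allow · A = 204 · 217 = 44270 N = 44.27 kN.

44.3 kN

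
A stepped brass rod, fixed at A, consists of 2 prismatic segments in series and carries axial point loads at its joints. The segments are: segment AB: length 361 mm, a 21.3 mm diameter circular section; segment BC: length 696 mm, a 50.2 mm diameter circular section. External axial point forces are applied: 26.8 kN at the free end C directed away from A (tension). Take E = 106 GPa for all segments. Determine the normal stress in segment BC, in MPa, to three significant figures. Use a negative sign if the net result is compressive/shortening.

Internal axial forces (sectioning from the free end, tension +): N_BC = 26.8 kN, N_AB = 26.8 kN.
A_BC = 1979 mm².
σ_BC = N_BC/A_BC = 26800/1979 = 13.54 MPa.

13.5 MPa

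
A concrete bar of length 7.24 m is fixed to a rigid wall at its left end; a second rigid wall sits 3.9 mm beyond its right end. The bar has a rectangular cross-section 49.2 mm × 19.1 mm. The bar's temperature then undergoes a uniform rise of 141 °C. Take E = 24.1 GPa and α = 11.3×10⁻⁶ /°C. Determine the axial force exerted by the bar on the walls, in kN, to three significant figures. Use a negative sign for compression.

Free thermal expansion αLΔT = 11.3e-6 · 7240 · 141 = 11.54 mm.
The walls engage after the gap closes; constrained expansion = 11.54 − 3.9 = 7.635 mm.
The walls impose strain ε = −(7.635)/7240 = -1.0546e-03; σ = Eε = 24100 · -1.0546e-03 = -25.42 MPa.
Wall reaction R = σ·A = -25.42·939.7 = -23880 N = -23.88 kN.

-23.9 kN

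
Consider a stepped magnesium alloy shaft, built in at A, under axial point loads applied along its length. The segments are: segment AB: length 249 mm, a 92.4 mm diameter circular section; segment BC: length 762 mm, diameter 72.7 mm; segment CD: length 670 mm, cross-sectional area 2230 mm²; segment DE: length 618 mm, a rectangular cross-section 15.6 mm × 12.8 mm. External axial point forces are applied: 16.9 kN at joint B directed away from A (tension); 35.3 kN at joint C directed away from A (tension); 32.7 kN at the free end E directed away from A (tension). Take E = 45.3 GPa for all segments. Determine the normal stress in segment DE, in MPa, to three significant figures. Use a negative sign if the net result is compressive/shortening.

164 MPa

Internal axial forces (sectioning from the free end, tension +): N_DE = 32.7 kN, N_CD = 32.7 kN, N_BC = 68 kN, N_AB = 84.9 kN.
A_DE = 199.7 mm².
σ_DE = N_DE/A_DE = 32700/199.7 = 163.8 MPa.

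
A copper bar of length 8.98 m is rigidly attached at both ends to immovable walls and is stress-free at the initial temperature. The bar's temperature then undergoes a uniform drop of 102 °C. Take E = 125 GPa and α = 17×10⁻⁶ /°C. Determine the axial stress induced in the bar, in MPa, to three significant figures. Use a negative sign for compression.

217 MPa

Free thermal expansion αLΔT = 17e-6 · 8980 · -102 = -15.57 mm.
The walls impose strain ε = −(-15.57)/8980 = 1.7340e-03; σ = Eε = 125000 · 1.7340e-03 = 216.8 MPa.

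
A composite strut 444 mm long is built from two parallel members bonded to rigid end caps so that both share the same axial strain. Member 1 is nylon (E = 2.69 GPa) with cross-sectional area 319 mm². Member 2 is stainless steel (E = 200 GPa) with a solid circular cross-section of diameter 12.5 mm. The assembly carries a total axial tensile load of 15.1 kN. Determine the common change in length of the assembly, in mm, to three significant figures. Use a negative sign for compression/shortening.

A_2 = 122.7 mm².
Equal strain + equilibrium ⇒ each member carries load in proportion to AE: A₁E₁ = 858100 N, A₂E₂ = 24540000 N, ΣAE = 25400000 N.
δ = PL/ΣAE = 15100·444/25400000 = 0.2639 mm.

0.264 mm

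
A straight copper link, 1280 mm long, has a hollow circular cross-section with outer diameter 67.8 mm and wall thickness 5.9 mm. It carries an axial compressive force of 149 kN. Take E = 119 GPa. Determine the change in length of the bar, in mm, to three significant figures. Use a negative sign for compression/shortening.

A = 1147 mm².
δ_mech = NL/(AE) = -149000·1280/(1147·119000) = -1.397 mm.

-1.40 mm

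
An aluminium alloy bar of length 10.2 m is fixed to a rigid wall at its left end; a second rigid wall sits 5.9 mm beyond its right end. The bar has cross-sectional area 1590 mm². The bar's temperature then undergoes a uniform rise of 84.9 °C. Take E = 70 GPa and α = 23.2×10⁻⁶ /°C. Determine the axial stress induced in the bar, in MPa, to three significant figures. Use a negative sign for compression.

Free thermal expansion αLΔT = 23.2e-6 · 10200 · 84.9 = 20.09 mm.
The walls engage after the gap closes; constrained expansion = 20.09 − 5.9 = 14.19 mm.
The walls impose strain ε = −(14.19)/10200 = -1.3912e-03; σ = Eε = 70000 · -1.3912e-03 = -97.39 MPa.

-97.4 MPa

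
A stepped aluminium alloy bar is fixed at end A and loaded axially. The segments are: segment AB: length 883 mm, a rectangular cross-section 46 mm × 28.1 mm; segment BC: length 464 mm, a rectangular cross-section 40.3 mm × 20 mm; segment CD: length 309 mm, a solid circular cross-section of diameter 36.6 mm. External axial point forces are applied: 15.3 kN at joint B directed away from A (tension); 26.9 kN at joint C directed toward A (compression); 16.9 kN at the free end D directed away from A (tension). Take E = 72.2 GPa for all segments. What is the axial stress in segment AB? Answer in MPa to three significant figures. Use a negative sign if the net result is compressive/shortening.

4.10 MPa

Internal axial forces (sectioning from the free end, tension +): N_CD = 16.9 kN, N_BC = -10 kN, N_AB = 5.3 kN.
A_AB = 1293 mm².
σ_AB = N_AB/A_AB = 5300/1293 = 4.1 MPa.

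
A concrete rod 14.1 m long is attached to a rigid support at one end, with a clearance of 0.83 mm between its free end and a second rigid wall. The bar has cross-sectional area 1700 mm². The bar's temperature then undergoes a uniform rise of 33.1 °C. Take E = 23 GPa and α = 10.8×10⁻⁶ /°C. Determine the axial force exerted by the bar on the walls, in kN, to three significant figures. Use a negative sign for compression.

Free thermal expansion αLΔT = 10.8e-6 · 14100 · 33.1 = 5.04 mm.
The walls engage after the gap closes; constrained expansion = 5.04 − 0.83 = 4.21 mm.
The walls impose strain ε = −(4.21)/14100 = -2.9861e-04; σ = Eε = 23000 · -2.9861e-04 = -6.868 MPa.
Wall reaction R = σ·A = -6.868·1700 = -11680 N = -11.68 kN.

-11.7 kN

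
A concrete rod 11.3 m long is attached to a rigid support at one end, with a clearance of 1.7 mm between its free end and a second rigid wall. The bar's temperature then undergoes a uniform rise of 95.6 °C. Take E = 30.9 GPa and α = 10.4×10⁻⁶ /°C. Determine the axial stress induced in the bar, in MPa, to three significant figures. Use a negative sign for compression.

-26.1 MPa

Free thermal expansion αLΔT = 10.4e-6 · 11300 · 95.6 = 11.23 mm.
The walls engage after the gap closes; constrained expansion = 11.23 − 1.7 = 9.535 mm.
The walls impose strain ε = −(9.535)/11300 = -8.4380e-04; σ = Eε = 30900 · -8.4380e-04 = -26.07 MPa.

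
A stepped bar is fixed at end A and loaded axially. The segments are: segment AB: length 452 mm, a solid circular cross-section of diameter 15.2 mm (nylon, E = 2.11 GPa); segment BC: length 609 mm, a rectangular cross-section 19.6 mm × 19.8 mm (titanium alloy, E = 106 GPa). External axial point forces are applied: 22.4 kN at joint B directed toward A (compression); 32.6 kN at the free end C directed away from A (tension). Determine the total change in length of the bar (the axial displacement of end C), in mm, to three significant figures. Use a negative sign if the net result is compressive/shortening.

Internal axial forces (sectioning from the free end, tension +): N_BC = 32.6 kN, N_AB = 10.2 kN.
A_AB = 181.5 mm².
A_BC = 388.1 mm².
δ_AB = 10200·452/(181.5·2110) = 12.04 mm
δ_BC = 32600·609/(388.1·106000) = 0.4826 mm
δ = Σδ_i = 12.52 mm.

12.5 mm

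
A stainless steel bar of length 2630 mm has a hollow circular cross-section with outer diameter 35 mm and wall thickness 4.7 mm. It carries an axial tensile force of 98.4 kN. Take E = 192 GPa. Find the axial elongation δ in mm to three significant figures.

3.01 mm

A = 447.4 mm².
δ_mech = NL/(AE) = 98400·2630/(447.4·192000) = 3.013 mm.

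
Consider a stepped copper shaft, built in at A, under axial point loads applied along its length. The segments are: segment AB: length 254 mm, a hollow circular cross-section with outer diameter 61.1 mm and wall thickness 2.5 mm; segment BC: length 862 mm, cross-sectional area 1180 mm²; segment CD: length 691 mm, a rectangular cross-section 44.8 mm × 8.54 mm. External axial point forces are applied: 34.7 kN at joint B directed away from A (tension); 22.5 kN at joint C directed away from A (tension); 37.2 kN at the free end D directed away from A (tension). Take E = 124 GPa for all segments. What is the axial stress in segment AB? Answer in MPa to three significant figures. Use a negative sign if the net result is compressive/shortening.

Internal axial forces (sectioning from the free end, tension +): N_CD = 37.2 kN, N_BC = 59.7 kN, N_AB = 94.4 kN.
A_AB = 460.2 mm².
σ_AB = N_AB/A_AB = 94400/460.2 = 205.1 MPa.

205 MPa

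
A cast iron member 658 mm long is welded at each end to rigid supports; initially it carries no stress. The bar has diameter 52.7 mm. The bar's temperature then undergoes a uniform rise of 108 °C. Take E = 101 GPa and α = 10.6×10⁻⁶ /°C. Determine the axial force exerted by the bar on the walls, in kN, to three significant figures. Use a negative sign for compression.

-252 kN

Free thermal expansion αLΔT = 10.6e-6 · 658 · 108 = 0.7533 mm.
The walls impose strain ε = −(0.7533)/658 = -1.1448e-03; σ = Eε = 101000 · -1.1448e-03 = -115.6 MPa.
Wall reaction R = σ·A = -115.6·2181 = -252200 N = -252.2 kN.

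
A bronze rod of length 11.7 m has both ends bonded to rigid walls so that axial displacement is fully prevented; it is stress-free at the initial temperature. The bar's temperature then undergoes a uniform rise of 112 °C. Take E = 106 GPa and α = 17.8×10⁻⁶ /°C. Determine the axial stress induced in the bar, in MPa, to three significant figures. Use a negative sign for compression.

Free thermal expansion αLΔT = 17.8e-6 · 11700 · 112 = 23.33 mm.
The walls impose strain ε = −(23.33)/11700 = -1.9936e-03; σ = Eε = 106000 · -1.9936e-03 = -211.3 MPa.

-211 MPa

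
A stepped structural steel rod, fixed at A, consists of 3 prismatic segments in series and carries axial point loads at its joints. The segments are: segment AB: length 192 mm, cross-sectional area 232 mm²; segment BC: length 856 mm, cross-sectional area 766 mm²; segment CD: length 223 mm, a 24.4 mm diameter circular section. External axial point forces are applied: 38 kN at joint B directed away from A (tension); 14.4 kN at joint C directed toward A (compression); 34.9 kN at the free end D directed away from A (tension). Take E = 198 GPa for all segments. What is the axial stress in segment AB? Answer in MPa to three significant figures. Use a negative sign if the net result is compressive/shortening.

Internal axial forces (sectioning from the free end, tension +): N_CD = 34.9 kN, N_BC = 20.5 kN, N_AB = 58.5 kN.
σ_AB = N_AB/A_AB = 58500/232 = 252.2 MPa.

252 MPa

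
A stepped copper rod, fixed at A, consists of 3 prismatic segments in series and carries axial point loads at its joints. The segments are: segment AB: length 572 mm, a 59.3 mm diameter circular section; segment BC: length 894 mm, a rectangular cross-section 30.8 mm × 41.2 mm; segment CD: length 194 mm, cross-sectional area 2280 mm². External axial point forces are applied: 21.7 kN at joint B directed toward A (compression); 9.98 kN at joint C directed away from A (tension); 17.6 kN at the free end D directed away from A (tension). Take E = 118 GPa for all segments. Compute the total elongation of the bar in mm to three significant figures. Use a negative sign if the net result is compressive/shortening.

0.188 mm

Internal axial forces (sectioning from the free end, tension +): N_CD = 17.6 kN, N_BC = 27.58 kN, N_AB = 5.88 kN.
A_AB = 2762 mm².
A_BC = 1269 mm².
δ_AB = 5880·572/(2762·118000) = 0.01032 mm
δ_BC = 27580·894/(1269·118000) = 0.1647 mm
δ_CD = 17600·194/(2280·118000) = 0.01269 mm
δ = Σδ_i = 0.1877 mm.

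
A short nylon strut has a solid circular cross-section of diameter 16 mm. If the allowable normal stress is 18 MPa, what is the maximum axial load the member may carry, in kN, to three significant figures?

A = 201.1 mm².
P_max = σ_allow · A = 18 · 201.1 = 3619 N = 3.619 kN.

3.62 kN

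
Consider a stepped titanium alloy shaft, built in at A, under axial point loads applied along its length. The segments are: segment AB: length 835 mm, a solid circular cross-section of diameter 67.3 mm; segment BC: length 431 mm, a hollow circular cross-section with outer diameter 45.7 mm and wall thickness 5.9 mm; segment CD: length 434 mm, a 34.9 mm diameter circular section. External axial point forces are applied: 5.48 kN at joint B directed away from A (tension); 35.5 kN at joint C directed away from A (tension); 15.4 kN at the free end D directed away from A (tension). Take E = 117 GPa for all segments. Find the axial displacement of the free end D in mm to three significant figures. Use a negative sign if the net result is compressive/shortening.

Internal axial forces (sectioning from the free end, tension +): N_CD = 15.4 kN, N_BC = 50.9 kN, N_AB = 56.38 kN.
A_AB = 3557 mm².
A_BC = 737.7 mm².
A_CD = 956.6 mm².
δ_AB = 56380·835/(3557·117000) = 0.1131 mm
δ_BC = 50900·431/(737.7·117000) = 0.2542 mm
δ_CD = 15400·434/(956.6·117000) = 0.05972 mm
δ = Σδ_i = 0.427 mm.

0.427 mm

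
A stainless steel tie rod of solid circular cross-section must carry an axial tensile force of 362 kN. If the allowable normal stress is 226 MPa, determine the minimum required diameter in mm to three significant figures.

45.2 mm

Required area A ≥ P/σ_allow = 362000/226 = 1602 mm².
For a solid circular section, d ≥ √(4A/π) = 45.16 mm.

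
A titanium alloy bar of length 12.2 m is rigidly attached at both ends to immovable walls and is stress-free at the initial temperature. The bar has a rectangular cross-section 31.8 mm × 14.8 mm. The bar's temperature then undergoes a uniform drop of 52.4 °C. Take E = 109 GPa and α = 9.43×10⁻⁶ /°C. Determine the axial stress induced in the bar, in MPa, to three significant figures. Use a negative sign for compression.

53.9 MPa

Free thermal expansion αLΔT = 9.43e-6 · 12200 · -52.4 = -6.028 mm.
The walls impose strain ε = −(-6.028)/12200 = 4.9413e-04; σ = Eε = 109000 · 4.9413e-04 = 53.86 MPa.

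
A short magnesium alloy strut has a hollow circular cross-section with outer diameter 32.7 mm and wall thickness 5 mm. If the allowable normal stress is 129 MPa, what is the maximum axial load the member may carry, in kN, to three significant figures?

A = 435.1 mm².
P_max = σ_allow · A = 129 · 435.1 = 56130 N = 56.13 kN.

56.1 kN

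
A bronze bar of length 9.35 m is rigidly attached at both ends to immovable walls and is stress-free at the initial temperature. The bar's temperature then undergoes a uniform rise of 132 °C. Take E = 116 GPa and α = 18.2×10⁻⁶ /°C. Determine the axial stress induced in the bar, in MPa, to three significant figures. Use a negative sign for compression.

-279 MPa

Free thermal expansion αLΔT = 18.2e-6 · 9350 · 132 = 22.46 mm.
The walls impose strain ε = −(22.46)/9350 = -2.4024e-03; σ = Eε = 116000 · -2.4024e-03 = -278.7 MPa.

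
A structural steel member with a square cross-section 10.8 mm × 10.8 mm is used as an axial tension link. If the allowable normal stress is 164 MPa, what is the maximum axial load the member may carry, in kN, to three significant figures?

19.1 kN

A = 116.6 mm².
P_max = σ_allow · A = 164 · 116.6 = 19130 N = 19.13 kN.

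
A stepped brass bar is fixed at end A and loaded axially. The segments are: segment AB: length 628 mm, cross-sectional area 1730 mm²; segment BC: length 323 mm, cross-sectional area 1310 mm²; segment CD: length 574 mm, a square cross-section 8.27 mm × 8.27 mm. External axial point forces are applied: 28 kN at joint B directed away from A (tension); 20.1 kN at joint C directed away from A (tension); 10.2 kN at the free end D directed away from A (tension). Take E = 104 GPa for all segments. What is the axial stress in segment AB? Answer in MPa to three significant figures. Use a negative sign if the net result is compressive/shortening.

Internal axial forces (sectioning from the free end, tension +): N_CD = 10.2 kN, N_BC = 30.3 kN, N_AB = 58.3 kN.
σ_AB = N_AB/A_AB = 58300/1730 = 33.7 MPa.

33.7 MPa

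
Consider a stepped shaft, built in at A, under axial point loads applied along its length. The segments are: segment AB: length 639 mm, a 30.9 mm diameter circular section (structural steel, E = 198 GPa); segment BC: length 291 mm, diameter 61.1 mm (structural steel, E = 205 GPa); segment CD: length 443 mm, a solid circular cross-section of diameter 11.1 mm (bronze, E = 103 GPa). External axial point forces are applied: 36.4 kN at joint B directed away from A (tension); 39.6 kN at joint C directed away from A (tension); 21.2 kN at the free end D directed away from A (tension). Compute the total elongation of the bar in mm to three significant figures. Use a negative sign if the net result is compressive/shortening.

1.39 mm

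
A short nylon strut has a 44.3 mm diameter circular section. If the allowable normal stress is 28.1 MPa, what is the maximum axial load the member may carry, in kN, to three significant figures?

43.3 kN

A = 1541 mm².
P_max = σ_allow · A = 28.1 · 1541 = 43310 N = 43.31 kN.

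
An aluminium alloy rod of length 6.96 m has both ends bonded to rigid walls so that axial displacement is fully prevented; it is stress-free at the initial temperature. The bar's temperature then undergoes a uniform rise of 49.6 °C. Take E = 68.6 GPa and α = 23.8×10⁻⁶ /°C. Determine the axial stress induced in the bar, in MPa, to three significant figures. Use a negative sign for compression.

Free thermal expansion αLΔT = 23.8e-6 · 6960 · 49.6 = 8.216 mm.
The walls impose strain ε = −(8.216)/6960 = -1.1805e-03; σ = Eε = 68600 · -1.1805e-03 = -80.98 MPa.

-81.0 MPa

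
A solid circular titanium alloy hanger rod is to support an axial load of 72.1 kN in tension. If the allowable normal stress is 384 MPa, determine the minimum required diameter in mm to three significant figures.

Required area A ≥ P/σ_allow = 72100/384 = 187.8 mm².
For a solid circular section, d ≥ √(4A/π) = 15.46 mm.

15.5 mm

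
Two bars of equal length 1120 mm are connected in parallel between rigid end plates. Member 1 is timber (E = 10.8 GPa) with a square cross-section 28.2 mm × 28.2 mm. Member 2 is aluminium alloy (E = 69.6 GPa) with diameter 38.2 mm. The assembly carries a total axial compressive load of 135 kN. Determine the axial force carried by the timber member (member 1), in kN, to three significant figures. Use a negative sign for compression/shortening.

A_1 = 795.2 mm².
A_2 = 1146 mm².
Equal strain + equilibrium ⇒ each member carries load in proportion to AE: A₁E₁ = 8589000 N, A₂E₂ = 79770000 N, ΣAE = 88360000 N.
F₁ = P·A₁E₁/ΣAE = -135000·8589000/88360000 = -13120 N.

-13.1 kN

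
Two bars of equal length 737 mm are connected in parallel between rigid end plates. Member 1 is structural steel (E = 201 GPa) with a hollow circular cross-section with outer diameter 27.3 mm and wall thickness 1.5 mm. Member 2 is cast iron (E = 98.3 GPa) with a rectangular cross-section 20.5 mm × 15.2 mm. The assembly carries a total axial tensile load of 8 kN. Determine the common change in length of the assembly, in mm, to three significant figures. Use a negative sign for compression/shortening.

0.107 mm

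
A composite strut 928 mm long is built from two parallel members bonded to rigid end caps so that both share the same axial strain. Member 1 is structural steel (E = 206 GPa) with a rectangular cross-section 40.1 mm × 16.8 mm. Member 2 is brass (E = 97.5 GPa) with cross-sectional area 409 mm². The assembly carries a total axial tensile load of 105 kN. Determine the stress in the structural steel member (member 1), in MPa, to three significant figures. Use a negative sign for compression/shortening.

A_1 = 673.7 mm².
Equal strain + equilibrium ⇒ each member carries load in proportion to AE: A₁E₁ = 138800000 N, A₂E₂ = 39880000 N, ΣAE = 178700000 N.
σ₁ = P·E₁/ΣAE = 105000·206000/178700000 = 121.1 MPa.

121 MPa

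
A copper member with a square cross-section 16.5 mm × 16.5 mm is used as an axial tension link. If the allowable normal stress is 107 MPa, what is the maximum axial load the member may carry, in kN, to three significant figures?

A = 272.2 mm².
P_max = σ_allow · A = 107 · 272.2 = 29130 N = 29.13 kN.

29.1 kN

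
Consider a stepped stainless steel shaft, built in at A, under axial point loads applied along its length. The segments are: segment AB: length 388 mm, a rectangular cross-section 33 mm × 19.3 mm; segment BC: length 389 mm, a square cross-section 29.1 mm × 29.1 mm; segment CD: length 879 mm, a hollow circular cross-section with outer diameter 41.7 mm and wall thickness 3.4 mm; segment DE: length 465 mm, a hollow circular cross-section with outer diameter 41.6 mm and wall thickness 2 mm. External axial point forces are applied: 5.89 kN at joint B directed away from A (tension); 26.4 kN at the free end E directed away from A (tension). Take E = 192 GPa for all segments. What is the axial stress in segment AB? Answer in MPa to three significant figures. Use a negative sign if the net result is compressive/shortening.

50.7 MPa

Internal axial forces (sectioning from the free end, tension +): N_DE = 26.4 kN, N_CD = 26.4 kN, N_BC = 26.4 kN, N_AB = 32.29 kN.
A_AB = 636.9 mm².
σ_AB = N_AB/A_AB = 32290/636.9 = 50.7 MPa.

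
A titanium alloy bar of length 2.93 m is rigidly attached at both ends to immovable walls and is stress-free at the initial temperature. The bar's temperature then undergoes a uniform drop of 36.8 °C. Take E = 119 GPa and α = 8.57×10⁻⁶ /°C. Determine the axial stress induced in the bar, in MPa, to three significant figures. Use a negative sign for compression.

37.5 MPa

Free thermal expansion αLΔT = 8.57e-6 · 2930 · -36.8 = -0.9241 mm.
The walls impose strain ε = −(-0.9241)/2930 = 3.1538e-04; σ = Eε = 119000 · 3.1538e-04 = 37.53 MPa.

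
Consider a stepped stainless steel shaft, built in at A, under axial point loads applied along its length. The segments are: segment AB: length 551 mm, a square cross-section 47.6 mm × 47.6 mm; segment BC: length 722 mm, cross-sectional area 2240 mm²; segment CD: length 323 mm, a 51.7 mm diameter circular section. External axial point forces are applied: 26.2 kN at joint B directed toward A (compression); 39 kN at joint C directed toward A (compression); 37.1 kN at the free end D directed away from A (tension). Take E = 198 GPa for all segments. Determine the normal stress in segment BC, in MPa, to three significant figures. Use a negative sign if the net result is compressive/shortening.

Internal axial forces (sectioning from the free end, tension +): N_CD = 37.1 kN, N_BC = -1.9 kN, N_AB = -28.1 kN.
σ_BC = N_BC/A_BC = -1900/2240 = -0.8482 MPa.

-0.848 MPa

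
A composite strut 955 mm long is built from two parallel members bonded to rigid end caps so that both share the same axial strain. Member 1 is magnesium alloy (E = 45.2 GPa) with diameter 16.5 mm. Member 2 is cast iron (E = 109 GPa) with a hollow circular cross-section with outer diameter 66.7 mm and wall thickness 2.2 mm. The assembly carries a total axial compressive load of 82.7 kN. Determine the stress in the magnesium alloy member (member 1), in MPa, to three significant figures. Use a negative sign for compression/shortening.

A_1 = 213.8 mm².
A_2 = 445.8 mm².
Equal strain + equilibrium ⇒ each member carries load in proportion to AE: A₁E₁ = 9665000 N, A₂E₂ = 48590000 N, ΣAE = 58260000 N.
σ₁ = P·E₁/ΣAE = -82700·45200/58260000 = -64.17 MPa.

-64.2 MPa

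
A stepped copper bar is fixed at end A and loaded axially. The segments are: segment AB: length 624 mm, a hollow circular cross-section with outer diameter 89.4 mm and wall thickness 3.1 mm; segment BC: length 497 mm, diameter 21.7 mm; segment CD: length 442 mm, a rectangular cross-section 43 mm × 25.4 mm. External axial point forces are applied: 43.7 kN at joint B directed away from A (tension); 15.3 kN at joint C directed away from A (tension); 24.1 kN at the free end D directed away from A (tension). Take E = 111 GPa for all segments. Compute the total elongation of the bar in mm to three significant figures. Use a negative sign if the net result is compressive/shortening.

Internal axial forces (sectioning from the free end, tension +): N_CD = 24.1 kN, N_BC = 39.4 kN, N_AB = 83.1 kN.
A_AB = 840.5 mm².
A_BC = 369.8 mm².
A_CD = 1092 mm².
δ_AB = 83100·624/(840.5·111000) = 0.5558 mm
δ_BC = 39400·497/(369.8·111000) = 0.477 mm
δ_CD = 24100·442/(1092·111000) = 0.08786 mm
δ = Σδ_i = 1.121 mm.

1.12 mm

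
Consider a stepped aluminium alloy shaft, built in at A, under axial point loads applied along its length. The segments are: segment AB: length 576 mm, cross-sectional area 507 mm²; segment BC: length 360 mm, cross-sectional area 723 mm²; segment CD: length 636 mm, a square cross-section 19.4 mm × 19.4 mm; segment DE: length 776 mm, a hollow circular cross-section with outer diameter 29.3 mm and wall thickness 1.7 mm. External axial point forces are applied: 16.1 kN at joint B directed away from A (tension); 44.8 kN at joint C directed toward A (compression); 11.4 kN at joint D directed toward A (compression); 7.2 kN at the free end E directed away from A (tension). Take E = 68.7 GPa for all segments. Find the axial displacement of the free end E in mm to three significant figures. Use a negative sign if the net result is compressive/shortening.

-0.451 mm

Internal axial forces (sectioning from the free end, tension +): N_DE = 7.2 kN, N_CD = -4.2 kN, N_BC = -49 kN, N_AB = -32.9 kN.
A_CD = 376.4 mm².
A_DE = 147.4 mm².
δ_AB = -32900·576/(507·68700) = -0.5441 mm
δ_BC = -49000·360/(723·68700) = -0.3551 mm
δ_CD = -4200·636/(376.4·68700) = -0.1033 mm
δ_DE = 7200·776/(147.4·68700) = 0.5517 mm
δ = Σδ_i = -0.4508 mm.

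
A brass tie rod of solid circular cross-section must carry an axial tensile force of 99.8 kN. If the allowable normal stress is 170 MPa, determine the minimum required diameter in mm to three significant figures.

Required area A ≥ P/σ_allow = 99800/170 = 587.1 mm².
For a solid circular section, d ≥ √(4A/π) = 27.34 mm.

27.3 mm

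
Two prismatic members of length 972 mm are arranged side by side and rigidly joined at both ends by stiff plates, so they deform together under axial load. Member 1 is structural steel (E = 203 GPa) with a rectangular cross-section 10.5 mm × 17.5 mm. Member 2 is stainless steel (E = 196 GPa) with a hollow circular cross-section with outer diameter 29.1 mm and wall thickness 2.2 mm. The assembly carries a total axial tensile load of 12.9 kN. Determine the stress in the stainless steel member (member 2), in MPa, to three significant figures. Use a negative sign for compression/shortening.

A_1 = 183.8 mm².
A_2 = 185.9 mm².
Equal strain + equilibrium ⇒ each member carries load in proportion to AE: A₁E₁ = 37300000 N, A₂E₂ = 36440000 N, ΣAE = 73740000 N.
σ₂ = P·E₂/ΣAE = 12900·196000/73740000 = 34.29 MPa.

34.3 MPa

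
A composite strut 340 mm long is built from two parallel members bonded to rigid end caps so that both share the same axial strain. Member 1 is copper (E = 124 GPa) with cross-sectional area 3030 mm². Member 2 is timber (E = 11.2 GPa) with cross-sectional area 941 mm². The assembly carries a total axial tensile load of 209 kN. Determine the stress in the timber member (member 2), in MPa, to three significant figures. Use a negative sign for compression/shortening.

6.06 MPa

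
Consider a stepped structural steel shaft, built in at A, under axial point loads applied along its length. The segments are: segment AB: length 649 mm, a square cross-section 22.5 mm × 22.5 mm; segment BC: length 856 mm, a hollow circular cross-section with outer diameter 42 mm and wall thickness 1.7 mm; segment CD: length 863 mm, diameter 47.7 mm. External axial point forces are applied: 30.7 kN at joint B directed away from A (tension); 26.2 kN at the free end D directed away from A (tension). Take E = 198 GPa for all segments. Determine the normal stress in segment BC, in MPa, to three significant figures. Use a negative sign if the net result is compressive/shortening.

122 MPa

Internal axial forces (sectioning from the free end, tension +): N_CD = 26.2 kN, N_BC = 26.2 kN, N_AB = 56.9 kN.
A_BC = 215.2 mm².
σ_BC = N_BC/A_BC = 26200/215.2 = 121.7 MPa.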